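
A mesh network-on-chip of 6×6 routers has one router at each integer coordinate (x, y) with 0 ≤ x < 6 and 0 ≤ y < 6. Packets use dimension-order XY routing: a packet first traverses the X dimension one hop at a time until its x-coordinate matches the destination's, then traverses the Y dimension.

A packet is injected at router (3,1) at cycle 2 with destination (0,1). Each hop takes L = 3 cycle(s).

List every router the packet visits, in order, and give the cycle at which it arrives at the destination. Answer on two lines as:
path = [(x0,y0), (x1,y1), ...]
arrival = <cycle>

hop 0: (3,1) @ cyc 2
hop 1: (2,1) @ cyc 5  [W]
hop 2: (1,1) @ cyc 8  [W]
hop 3: (0,1) @ cyc 11  [W]

path = [(3,1), (2,1), (1,1), (0,1)]
arrival = 11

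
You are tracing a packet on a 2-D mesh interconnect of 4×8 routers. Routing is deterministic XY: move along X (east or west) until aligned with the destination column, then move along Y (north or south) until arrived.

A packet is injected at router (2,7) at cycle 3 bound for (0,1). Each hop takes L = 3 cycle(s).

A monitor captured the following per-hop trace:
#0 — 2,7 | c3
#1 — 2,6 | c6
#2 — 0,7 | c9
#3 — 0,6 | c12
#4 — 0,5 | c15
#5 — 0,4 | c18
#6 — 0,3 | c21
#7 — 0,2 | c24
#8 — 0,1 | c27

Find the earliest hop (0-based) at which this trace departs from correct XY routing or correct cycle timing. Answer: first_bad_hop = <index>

first_bad_hop = 1

check 1→ d=(0,-1) cyc+3: BAD: Y-move but x=2≠0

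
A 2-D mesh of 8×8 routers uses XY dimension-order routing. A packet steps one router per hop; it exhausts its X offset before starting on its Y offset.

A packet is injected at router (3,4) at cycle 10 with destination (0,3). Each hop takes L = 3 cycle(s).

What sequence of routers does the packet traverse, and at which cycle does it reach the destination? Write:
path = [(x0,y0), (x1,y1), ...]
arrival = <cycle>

src (3,4)  cyc=10
W→(2,4)  cyc=13
W→(1,4)  cyc=16
W→(0,4)  cyc=19
S→(0,3)  cyc=22

path = [(3,4), (2,4), (1,4), (0,4), (0,3)]
arrival = 22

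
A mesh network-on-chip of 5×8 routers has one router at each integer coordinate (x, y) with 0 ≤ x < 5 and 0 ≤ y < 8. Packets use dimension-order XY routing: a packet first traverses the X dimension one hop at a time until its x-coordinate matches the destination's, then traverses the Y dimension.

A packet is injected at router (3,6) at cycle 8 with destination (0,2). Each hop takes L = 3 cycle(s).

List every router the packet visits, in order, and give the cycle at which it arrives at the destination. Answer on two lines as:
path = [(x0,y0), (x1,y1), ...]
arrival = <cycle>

path = [(3,6), (2,6), (1,6), (0,6), (0,5), (0,4), (0,3), (0,2)]
arrival = 29

  0. router=(3,6) cycle=8 (inject)
  1. router=(2,6) cycle=11 dir=W
  2. router=(1,6) cycle=14 dir=W
  3. router=(0,6) cycle=17 dir=W
  4. router=(0,5) cycle=20 dir=S
  5. router=(0,4) cycle=23 dir=S
  6. router=(0,3) cycle=26 dir=S
  7. router=(0,2) cycle=29 dir=S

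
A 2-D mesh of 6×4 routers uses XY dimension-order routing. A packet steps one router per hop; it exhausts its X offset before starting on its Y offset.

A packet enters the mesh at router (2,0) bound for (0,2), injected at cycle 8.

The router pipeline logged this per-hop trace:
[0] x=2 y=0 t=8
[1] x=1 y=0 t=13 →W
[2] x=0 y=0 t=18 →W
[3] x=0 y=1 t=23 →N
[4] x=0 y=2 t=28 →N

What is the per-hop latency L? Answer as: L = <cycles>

L = 5

From hop 0 (8) to hop 1 (13): +5 cycles.
That increment is L by definition: L = 5.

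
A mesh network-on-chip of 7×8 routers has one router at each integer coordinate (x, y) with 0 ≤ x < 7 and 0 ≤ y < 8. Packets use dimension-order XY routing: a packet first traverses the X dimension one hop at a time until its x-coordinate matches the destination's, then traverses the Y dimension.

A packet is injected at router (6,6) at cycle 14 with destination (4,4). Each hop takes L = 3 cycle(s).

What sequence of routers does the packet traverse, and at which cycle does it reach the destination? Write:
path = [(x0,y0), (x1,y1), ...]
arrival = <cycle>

[0] x=6 y=6 t=14
[1] x=5 y=6 t=17 →W
[2] x=4 y=6 t=20 →W
[3] x=4 y=5 t=23 →S
[4] x=4 y=4 t=26 →S

path = [(6,6), (5,6), (4,6), (4,5), (4,4)]
arrival = 26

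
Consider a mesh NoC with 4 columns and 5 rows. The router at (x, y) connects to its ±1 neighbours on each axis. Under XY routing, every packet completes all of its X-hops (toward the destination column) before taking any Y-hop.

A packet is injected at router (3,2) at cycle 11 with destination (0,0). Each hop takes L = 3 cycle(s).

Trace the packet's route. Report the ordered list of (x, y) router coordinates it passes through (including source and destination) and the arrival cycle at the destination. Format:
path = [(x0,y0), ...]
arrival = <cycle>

path = [(3,2), (2,2), (1,2), (0,2), (0,1), (0,0)]
arrival = 26

#0 — 3,2 | c11
#1 — 2,2 | c14 | W
#2 — 1,2 | c17 | W
#3 — 0,2 | c20 | W
#4 — 0,1 | c23 | S
#5 — 0,0 | c26 | S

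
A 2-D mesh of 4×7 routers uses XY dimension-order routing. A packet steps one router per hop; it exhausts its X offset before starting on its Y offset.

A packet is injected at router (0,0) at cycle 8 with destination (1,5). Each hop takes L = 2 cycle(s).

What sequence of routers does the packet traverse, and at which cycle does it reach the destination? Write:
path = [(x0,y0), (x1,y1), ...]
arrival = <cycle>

src (0,0)  cyc=8
E→(1,0)  cyc=10
N→(1,1)  cyc=12
N→(1,2)  cyc=14
N→(1,3)  cyc=16
N→(1,4)  cyc=18
N→(1,5)  cyc=20

path = [(0,0), (1,0), (1,1), (1,2), (1,3), (1,4), (1,5)]
arrival = 20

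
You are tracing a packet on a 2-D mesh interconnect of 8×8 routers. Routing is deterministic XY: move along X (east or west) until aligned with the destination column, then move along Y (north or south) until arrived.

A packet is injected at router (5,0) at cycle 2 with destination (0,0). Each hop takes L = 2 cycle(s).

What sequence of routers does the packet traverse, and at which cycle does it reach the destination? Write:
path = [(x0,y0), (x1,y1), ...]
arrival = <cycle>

[0] x=5 y=0 t=2
[1] x=4 y=0 t=4 →W
[2] x=3 y=0 t=6 →W
[3] x=2 y=0 t=8 →W
[4] x=1 y=0 t=10 →W
[5] x=0 y=0 t=12 →W

path = [(5,0), (4,0), (3,0), (2,0), (1,0), (0,0)]
arrival = 12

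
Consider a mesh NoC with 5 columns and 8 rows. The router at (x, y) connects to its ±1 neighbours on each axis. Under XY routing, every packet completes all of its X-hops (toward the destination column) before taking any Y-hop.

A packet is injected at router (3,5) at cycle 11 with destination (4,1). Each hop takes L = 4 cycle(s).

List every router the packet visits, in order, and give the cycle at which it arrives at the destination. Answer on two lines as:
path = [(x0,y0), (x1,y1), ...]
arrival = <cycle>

[0] x=3 y=5 t=11
[1] x=4 y=5 t=15 →E
[2] x=4 y=4 t=19 →S
[3] x=4 y=3 t=23 →S
[4] x=4 y=2 t=27 →S
[5] x=4 y=1 t=31 →S

path = [(3,5), (4,5), (4,4), (4,3), (4,2), (4,1)]
arrival = 31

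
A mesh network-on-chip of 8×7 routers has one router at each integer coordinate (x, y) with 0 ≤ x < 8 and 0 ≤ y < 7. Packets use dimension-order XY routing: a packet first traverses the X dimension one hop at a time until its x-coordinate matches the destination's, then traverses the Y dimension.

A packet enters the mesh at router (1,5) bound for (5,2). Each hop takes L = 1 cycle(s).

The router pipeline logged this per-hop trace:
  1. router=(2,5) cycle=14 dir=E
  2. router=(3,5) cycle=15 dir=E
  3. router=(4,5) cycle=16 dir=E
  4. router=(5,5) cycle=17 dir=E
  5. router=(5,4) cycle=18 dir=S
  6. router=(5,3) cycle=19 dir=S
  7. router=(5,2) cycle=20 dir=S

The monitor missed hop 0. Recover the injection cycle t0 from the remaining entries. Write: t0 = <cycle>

t0 = 13

At hop 1 the cycle is 14; in general cyc_k = t0 + kL.
t0 = cyc[1] − L = 14 − 1 = 13.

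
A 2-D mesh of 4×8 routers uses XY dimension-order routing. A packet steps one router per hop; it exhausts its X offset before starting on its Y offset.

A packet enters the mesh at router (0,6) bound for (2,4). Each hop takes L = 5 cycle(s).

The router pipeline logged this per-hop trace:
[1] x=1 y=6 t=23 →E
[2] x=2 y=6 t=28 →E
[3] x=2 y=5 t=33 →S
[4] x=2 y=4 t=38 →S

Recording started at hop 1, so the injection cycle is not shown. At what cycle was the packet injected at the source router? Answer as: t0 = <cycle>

t0 = 18

At hop 1 the cycle is 23; in general cyc_k = t0 + kL.
So t0 = 23 − 1·5 = 18.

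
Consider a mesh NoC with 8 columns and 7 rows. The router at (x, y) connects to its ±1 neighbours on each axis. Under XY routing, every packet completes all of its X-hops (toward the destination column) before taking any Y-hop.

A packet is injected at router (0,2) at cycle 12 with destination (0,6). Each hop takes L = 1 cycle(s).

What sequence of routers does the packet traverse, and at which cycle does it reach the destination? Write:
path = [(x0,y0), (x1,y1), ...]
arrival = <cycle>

path = [(0,2), (0,3), (0,4), (0,5), (0,6)]
arrival = 16

t=12: at (0,2)
t=13: at (0,3) after N
t=14: at (0,4) after N
t=15: at (0,5) after N
t=16: at (0,6) after N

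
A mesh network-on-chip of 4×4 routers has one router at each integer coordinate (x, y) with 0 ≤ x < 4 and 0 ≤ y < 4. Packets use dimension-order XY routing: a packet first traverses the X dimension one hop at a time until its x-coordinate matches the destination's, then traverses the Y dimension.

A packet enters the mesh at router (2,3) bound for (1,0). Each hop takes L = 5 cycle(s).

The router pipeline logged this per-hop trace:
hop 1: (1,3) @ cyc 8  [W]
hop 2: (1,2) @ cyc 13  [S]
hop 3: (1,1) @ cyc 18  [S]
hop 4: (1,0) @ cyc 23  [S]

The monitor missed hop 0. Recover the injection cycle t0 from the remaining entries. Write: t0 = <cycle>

t0 = 3

Hop 1 reached at cycle 8; hop k is at t0 + k·L.
Therefore t0 = 8 − L = 3.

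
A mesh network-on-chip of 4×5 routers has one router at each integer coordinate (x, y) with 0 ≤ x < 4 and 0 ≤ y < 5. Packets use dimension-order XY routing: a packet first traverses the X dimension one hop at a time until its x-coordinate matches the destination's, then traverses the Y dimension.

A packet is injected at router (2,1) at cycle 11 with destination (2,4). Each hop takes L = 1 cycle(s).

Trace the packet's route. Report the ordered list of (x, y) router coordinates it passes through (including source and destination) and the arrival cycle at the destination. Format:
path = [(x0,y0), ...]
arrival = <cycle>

path = [(2,1), (2,2), (2,3), (2,4)]
arrival = 14

  0. router=(2,1) cycle=11 (inject)
  1. router=(2,2) cycle=12 dir=N
  2. router=(2,3) cycle=13 dir=N
  3. router=(2,4) cycle=14 dir=N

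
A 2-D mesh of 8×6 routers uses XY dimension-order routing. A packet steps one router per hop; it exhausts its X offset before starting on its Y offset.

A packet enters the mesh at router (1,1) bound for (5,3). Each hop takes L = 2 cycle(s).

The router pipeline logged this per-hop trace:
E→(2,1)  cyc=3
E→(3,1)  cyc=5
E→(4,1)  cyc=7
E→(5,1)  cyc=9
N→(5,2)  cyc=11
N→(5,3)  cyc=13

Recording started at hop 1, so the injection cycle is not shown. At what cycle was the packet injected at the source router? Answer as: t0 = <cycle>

At hop 1 the cycle is 3; in general cyc_k = t0 + kL.
So t0 = 3 − 1·2 = 1.

t0 = 1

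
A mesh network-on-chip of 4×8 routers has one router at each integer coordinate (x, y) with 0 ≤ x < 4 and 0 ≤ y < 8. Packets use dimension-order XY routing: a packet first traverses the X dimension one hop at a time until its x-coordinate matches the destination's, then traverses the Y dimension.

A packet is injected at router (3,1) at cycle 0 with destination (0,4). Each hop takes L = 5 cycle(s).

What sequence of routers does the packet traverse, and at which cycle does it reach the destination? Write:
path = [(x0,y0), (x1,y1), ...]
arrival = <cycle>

  0. router=(3,1) cycle=0 (inject)
  1. router=(2,1) cycle=5 dir=W
  2. router=(1,1) cycle=10 dir=W
  3. router=(0,1) cycle=15 dir=W
  4. router=(0,2) cycle=20 dir=N
  5. router=(0,3) cycle=25 dir=N
  6. router=(0,4) cycle=30 dir=N

path = [(3,1), (2,1), (1,1), (0,1), (0,2), (0,3), (0,4)]
arrival = 30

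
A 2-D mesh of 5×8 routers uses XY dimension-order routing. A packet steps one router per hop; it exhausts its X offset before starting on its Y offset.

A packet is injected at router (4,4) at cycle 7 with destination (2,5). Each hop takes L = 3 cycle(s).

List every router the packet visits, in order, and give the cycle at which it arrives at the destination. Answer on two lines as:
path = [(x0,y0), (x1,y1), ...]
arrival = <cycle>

t=7: at (4,4)
t=10: at (3,4) after W
t=13: at (2,4) after W
t=16: at (2,5) after N

path = [(4,4), (3,4), (2,4), (2,5)]
arrival = 16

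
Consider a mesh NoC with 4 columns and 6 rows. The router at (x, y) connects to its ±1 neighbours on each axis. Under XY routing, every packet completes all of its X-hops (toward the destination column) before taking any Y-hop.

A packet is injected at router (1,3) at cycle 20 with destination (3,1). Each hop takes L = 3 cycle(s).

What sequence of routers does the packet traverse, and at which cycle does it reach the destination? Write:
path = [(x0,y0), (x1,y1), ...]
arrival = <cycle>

path = [(1,3), (2,3), (3,3), (3,2), (3,1)]
arrival = 32

#0 — 1,3 | c20
#1 — 2,3 | c23 | E
#2 — 3,3 | c26 | E
#3 — 3,2 | c29 | S
#4 — 3,1 | c32 | S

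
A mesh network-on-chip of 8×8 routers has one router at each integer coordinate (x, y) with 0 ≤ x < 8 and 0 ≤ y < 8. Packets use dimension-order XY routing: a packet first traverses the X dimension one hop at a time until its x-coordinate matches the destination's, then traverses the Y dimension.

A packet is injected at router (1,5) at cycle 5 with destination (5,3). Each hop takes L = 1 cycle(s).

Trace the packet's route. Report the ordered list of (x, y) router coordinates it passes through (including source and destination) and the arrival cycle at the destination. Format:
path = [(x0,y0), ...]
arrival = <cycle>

t=5: at (1,5)
t=6: at (2,5) after E
t=7: at (3,5) after E
t=8: at (4,5) after E
t=9: at (5,5) after E
t=10: at (5,4) after S
t=11: at (5,3) after S

path = [(1,5), (2,5), (3,5), (4,5), (5,5), (5,4), (5,3)]
arrival = 11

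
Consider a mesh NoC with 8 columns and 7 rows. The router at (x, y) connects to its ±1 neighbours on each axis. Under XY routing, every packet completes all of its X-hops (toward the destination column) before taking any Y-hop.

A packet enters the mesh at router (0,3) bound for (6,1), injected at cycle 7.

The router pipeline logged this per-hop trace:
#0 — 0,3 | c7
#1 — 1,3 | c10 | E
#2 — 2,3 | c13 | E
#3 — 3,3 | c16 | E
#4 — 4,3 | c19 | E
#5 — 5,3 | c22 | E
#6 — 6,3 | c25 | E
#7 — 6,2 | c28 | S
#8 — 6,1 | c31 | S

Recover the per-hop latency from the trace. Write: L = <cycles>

Between hops 0 and 1 the cycle counter advances 10 − 7 = 3.
Each hop adds L, hence L = 3.

L = 3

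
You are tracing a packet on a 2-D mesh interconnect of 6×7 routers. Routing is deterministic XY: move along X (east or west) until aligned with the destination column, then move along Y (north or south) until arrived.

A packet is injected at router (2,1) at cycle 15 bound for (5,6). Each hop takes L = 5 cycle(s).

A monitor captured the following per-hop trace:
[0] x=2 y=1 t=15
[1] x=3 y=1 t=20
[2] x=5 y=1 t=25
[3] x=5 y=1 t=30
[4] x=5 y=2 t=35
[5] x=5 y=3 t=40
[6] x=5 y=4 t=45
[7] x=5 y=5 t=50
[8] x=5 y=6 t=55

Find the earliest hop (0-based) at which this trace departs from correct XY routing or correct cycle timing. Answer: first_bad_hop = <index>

hop 1: step (+1,+0), +5 cyc — ok
hop 2: step (+2,+0), +5 cyc — BAD: non-unit step

first_bad_hop = 2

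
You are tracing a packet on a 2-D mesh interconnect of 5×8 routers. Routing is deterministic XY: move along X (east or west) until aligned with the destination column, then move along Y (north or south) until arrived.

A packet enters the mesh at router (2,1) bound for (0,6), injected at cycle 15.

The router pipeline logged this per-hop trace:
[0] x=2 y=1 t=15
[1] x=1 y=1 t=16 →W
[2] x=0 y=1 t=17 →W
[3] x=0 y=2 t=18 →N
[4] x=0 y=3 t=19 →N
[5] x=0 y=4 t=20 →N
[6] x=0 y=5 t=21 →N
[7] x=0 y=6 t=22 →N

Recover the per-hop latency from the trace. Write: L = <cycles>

L = 1

cyc[1] − cyc[0] = 16 − 15 = 1.
Per-hop latency L = Δcyc = 1.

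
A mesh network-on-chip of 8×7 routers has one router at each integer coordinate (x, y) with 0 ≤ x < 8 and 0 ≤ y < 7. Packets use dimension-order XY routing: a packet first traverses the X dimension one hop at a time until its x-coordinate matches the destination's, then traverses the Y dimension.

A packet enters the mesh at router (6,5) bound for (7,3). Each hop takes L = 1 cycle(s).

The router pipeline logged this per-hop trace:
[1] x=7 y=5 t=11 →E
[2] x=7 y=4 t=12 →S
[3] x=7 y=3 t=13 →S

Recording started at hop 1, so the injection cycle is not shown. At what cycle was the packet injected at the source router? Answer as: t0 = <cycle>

cyc[1] = 11 and cyc[k] = t0 + k·L for every k.
So t0 = 11 − 1·1 = 10.

t0 = 10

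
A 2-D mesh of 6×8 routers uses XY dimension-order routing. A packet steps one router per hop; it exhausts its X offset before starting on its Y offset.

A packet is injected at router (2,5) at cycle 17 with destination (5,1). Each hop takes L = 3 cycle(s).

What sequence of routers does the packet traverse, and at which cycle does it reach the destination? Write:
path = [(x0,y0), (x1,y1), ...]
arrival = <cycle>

[0] x=2 y=5 t=17
[1] x=3 y=5 t=20 →E
[2] x=4 y=5 t=23 →E
[3] x=5 y=5 t=26 →E
[4] x=5 y=4 t=29 →S
[5] x=5 y=3 t=32 →S
[6] x=5 y=2 t=35 →S
[7] x=5 y=1 t=38 →S

path = [(2,5), (3,5), (4,5), (5,5), (5,4), (5,3), (5,2), (5,1)]
arrival = 38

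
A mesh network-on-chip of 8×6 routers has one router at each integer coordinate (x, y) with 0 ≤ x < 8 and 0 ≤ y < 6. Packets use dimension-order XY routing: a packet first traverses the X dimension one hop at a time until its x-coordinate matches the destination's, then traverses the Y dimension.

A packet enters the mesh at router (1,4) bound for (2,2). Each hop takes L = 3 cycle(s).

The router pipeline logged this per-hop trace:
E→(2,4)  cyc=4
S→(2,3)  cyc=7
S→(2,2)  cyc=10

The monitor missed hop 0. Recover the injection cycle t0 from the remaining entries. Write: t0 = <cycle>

cyc[1] = 4 and cyc[k] = t0 + k·L for every k.
Subtract one hop: t0 = 4 − 3 = 1.

t0 = 1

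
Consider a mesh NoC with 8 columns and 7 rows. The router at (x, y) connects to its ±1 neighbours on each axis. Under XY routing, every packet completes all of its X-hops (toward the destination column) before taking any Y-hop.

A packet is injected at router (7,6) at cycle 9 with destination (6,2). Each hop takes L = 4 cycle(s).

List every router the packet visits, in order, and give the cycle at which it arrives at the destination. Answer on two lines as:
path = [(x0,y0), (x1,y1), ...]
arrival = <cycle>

hop 0: (7,6) @ cyc 9
hop 1: (6,6) @ cyc 13  [W]
hop 2: (6,5) @ cyc 17  [S]
hop 3: (6,4) @ cyc 21  [S]
hop 4: (6,3) @ cyc 25  [S]
hop 5: (6,2) @ cyc 29  [S]

path = [(7,6), (6,6), (6,5), (6,4), (6,3), (6,2)]
arrival = 29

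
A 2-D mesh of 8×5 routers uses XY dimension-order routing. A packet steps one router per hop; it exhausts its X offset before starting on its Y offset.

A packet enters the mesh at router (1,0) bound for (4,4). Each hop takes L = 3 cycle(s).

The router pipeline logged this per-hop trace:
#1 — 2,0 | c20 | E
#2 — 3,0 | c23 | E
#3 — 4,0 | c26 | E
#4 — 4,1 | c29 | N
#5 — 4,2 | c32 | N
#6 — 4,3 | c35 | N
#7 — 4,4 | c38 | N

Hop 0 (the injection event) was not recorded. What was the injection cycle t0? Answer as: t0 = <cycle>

t0 = 17

cyc[1] = 20 and cyc[k] = t0 + k·L for every k.
Subtract one hop: t0 = 20 − 3 = 17.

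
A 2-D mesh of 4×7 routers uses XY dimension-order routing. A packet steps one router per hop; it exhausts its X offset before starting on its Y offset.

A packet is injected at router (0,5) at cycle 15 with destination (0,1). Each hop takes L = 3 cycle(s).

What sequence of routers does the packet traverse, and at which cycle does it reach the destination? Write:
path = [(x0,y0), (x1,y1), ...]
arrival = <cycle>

[0] x=0 y=5 t=15
[1] x=0 y=4 t=18 →S
[2] x=0 y=3 t=21 →S
[3] x=0 y=2 t=24 →S
[4] x=0 y=1 t=27 →S

path = [(0,5), (0,4), (0,3), (0,2), (0,1)]
arrival = 27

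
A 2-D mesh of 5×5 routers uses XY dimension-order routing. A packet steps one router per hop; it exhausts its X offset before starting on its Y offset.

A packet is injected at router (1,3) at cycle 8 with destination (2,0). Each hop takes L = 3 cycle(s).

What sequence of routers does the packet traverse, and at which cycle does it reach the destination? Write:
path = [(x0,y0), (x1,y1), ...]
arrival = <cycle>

t=8: at (1,3)
t=11: at (2,3) after E
t=14: at (2,2) after S
t=17: at (2,1) after S
t=20: at (2,0) after S

path = [(1,3), (2,3), (2,2), (2,1), (2,0)]
arrival = 20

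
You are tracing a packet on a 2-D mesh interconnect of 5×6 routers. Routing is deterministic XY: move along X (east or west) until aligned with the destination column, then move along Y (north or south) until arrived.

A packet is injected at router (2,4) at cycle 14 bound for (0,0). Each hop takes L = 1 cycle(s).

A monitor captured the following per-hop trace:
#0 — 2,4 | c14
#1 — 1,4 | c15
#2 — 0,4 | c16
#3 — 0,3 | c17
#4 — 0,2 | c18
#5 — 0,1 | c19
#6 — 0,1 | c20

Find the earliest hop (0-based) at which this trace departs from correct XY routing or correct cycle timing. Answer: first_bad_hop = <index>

first_bad_hop = 6

[1] (-1,+0) / 1c ⇒ ok
[2] (-1,+0) / 1c ⇒ ok
[3] (+0,-1) / 1c ⇒ ok
[4] (+0,-1) / 1c ⇒ ok
[5] (+0,-1) / 1c ⇒ ok
[6] (+0,+0) / 1c ⇒ BAD: non-unit step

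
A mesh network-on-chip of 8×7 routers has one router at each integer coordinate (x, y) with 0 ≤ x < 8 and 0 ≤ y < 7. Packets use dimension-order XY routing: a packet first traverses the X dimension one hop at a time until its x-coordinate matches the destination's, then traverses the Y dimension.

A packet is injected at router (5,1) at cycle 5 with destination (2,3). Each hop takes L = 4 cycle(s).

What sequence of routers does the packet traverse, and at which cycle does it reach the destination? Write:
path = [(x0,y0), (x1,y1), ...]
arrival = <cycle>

src (5,1)  cyc=5
W→(4,1)  cyc=9
W→(3,1)  cyc=13
W→(2,1)  cyc=17
N→(2,2)  cyc=21
N→(2,3)  cyc=25

path = [(5,1), (4,1), (3,1), (2,1), (2,2), (2,3)]
arrival = 25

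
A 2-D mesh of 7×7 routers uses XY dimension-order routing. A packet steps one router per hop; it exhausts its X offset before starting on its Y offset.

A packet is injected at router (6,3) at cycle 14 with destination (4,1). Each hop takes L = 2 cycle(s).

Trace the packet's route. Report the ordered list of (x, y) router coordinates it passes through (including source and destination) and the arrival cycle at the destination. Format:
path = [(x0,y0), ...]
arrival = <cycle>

path = [(6,3), (5,3), (4,3), (4,2), (4,1)]
arrival = 22

src (6,3)  cyc=14
W→(5,3)  cyc=16
W→(4,3)  cyc=18
S→(4,2)  cyc=20
S→(4,1)  cyc=22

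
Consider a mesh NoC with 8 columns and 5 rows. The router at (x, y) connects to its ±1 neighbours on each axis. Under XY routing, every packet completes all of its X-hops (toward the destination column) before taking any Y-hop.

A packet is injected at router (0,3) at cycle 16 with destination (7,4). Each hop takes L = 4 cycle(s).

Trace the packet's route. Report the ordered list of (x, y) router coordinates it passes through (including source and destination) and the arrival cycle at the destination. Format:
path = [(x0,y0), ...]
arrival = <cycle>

path = [(0,3), (1,3), (2,3), (3,3), (4,3), (5,3), (6,3), (7,3), (7,4)]
arrival = 48

t=16: at (0,3)
t=20: at (1,3) after E
t=24: at (2,3) after E
t=28: at (3,3) after E
t=32: at (4,3) after E
t=36: at (5,3) after E
t=40: at (6,3) after E
t=44: at (7,3) after E
t=48: at (7,4) after N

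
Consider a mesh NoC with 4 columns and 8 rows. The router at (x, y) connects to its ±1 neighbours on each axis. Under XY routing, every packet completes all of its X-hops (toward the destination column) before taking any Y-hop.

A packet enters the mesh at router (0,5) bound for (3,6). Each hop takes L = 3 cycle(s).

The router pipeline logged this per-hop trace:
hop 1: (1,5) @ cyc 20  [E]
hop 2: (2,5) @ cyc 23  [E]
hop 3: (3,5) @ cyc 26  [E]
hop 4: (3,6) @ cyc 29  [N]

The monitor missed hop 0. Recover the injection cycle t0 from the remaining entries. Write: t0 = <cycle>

At hop 1 the cycle is 20; in general cyc_k = t0 + kL.
t0 = cyc[1] − L = 20 − 3 = 17.

t0 = 17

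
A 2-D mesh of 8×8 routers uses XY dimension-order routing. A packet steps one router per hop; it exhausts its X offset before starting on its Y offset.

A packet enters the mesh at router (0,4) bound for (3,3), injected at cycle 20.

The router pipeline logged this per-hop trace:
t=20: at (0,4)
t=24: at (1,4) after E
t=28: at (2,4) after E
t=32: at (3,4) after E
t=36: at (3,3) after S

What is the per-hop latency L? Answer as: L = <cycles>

Δcyc across hop 0→1: 24 − 20 = 4.
That increment is L by definition: L = 4.

L = 4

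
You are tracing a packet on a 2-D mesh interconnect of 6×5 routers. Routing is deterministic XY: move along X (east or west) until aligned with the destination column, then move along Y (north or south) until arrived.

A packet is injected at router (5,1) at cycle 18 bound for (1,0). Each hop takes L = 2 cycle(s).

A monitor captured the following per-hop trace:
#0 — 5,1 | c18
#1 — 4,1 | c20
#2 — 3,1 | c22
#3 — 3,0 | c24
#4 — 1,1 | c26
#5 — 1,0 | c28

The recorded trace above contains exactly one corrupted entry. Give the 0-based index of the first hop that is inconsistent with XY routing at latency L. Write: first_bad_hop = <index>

first_bad_hop = 3

[1] (-1,+0) / 2c ⇒ ok
[2] (-1,+0) / 2c ⇒ ok
[3] (+0,-1) / 2c ⇒ BAD: Y-move but x=3≠1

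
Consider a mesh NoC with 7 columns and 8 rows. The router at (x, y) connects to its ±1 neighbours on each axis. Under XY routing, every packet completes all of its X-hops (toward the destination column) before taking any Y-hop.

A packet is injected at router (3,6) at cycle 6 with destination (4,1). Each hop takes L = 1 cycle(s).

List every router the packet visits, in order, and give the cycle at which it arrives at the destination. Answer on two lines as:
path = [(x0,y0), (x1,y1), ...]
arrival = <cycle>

path = [(3,6), (4,6), (4,5), (4,4), (4,3), (4,2), (4,1)]
arrival = 12

#0 — 3,6 | c6
#1 — 4,6 | c7 | E
#2 — 4,5 | c8 | S
#3 — 4,4 | c9 | S
#4 — 4,3 | c10 | S
#5 — 4,2 | c11 | S
#6 — 4,1 | c12 | S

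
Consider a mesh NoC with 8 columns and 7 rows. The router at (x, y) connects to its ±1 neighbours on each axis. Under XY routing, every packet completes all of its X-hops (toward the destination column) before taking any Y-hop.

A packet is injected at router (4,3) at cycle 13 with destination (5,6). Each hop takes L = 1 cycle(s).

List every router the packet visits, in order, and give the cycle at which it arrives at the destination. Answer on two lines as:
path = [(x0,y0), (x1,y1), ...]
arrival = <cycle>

hop 0: (4,3) @ cyc 13
hop 1: (5,3) @ cyc 14  [E]
hop 2: (5,4) @ cyc 15  [N]
hop 3: (5,5) @ cyc 16  [N]
hop 4: (5,6) @ cyc 17  [N]

path = [(4,3), (5,3), (5,4), (5,5), (5,6)]
arrival = 17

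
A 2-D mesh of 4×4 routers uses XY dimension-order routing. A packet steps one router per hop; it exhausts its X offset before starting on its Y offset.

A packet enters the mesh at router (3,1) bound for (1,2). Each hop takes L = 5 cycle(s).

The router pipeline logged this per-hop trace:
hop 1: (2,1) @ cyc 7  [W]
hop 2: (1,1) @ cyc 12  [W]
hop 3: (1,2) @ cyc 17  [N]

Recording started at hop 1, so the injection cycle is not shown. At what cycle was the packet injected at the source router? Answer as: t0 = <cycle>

The first recorded entry is hop 1 at cycle 7.
Therefore t0 = 7 − L = 2.

t0 = 2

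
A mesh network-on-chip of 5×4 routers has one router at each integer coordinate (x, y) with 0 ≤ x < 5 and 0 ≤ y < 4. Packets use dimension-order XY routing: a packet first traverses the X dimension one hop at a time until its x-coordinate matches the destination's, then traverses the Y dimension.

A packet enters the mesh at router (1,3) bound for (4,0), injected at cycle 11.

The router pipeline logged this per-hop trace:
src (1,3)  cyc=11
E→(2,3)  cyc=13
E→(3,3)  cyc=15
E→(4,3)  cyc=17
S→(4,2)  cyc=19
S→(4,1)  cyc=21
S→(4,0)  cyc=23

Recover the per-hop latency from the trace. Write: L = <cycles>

L = 2

From hop 0 (11) to hop 1 (13): +2 cycles.
That increment is L by definition: L = 2.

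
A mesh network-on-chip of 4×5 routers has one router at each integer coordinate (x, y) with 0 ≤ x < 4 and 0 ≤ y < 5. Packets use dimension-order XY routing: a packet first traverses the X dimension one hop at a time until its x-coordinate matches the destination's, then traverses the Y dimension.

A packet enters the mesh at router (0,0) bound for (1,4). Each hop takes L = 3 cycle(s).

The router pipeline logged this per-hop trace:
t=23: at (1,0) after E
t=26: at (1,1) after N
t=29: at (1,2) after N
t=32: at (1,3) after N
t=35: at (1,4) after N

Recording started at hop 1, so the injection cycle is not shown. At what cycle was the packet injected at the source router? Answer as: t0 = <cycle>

Hop 1 reached at cycle 23; hop k is at t0 + k·L.
t0 = cyc[1] − L = 23 − 3 = 20.

t0 = 20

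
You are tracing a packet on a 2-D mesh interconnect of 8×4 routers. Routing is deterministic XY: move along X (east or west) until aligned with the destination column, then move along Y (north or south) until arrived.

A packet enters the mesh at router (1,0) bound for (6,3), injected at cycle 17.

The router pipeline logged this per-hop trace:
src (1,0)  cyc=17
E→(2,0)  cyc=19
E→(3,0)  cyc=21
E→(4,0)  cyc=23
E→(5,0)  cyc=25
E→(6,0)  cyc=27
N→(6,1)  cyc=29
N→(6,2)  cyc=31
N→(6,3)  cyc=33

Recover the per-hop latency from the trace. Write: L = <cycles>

Between hops 0 and 1 the cycle counter advances 19 − 17 = 2.
That increment is L by definition: L = 2.

L = 2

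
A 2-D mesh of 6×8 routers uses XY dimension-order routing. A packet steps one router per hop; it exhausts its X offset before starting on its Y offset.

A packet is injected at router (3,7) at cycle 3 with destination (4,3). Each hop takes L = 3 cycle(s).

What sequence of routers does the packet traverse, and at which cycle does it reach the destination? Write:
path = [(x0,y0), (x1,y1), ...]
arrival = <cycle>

path = [(3,7), (4,7), (4,6), (4,5), (4,4), (4,3)]
arrival = 18

  0. router=(3,7) cycle=3 (inject)
  1. router=(4,7) cycle=6 dir=E
  2. router=(4,6) cycle=9 dir=S
  3. router=(4,5) cycle=12 dir=S
  4. router=(4,4) cycle=15 dir=S
  5. router=(4,3) cycle=18 dir=S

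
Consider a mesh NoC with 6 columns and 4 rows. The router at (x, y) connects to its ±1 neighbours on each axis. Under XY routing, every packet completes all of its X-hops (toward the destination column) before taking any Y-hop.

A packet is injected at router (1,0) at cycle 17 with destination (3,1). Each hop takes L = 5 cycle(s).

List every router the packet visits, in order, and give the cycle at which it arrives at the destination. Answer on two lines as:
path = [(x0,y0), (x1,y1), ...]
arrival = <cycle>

#0 — 1,0 | c17
#1 — 2,0 | c22 | E
#2 — 3,0 | c27 | E
#3 — 3,1 | c32 | N

path = [(1,0), (2,0), (3,0), (3,1)]
arrival = 32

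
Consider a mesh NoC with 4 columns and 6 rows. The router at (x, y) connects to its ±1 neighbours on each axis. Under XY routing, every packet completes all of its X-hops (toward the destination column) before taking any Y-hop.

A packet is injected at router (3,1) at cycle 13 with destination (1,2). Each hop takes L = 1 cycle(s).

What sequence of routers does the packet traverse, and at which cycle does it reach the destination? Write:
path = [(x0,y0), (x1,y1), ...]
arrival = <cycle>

src (3,1)  cyc=13
W→(2,1)  cyc=14
W→(1,1)  cyc=15
N→(1,2)  cyc=16

path = [(3,1), (2,1), (1,1), (1,2)]
arrival = 16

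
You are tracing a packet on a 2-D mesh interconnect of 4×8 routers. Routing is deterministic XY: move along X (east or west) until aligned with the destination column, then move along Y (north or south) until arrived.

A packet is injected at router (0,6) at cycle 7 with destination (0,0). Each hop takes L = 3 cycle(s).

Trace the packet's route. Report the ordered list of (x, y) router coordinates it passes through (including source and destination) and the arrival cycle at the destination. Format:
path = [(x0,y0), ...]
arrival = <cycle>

t=7: at (0,6)
t=10: at (0,5) after S
t=13: at (0,4) after S
t=16: at (0,3) after S
t=19: at (0,2) after S
t=22: at (0,1) after S
t=25: at (0,0) after S

path = [(0,6), (0,5), (0,4), (0,3), (0,2), (0,1), (0,0)]
arrival = 25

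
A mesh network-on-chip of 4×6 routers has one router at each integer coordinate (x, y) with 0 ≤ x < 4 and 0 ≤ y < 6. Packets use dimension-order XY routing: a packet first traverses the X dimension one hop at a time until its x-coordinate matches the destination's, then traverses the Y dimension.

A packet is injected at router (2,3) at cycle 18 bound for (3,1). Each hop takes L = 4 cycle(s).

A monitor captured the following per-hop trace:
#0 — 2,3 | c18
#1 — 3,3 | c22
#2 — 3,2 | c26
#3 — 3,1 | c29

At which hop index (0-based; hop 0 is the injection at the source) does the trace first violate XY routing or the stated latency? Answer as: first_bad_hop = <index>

hop 1: step (+1,+0), +4 cyc — ok
hop 2: step (+0,-1), +4 cyc — ok
hop 3: step (+0,-1), +3 cyc — BAD: Δcyc=3≠L

first_bad_hop = 3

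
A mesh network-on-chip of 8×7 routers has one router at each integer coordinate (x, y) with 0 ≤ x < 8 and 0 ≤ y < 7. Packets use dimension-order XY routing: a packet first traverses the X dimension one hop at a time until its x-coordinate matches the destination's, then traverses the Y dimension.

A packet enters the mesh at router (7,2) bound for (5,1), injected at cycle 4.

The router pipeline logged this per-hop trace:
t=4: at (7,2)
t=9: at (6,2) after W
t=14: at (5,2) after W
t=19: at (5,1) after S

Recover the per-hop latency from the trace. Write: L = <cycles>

L = 5

cyc[1] − cyc[0] = 9 − 4 = 5.
Each hop adds L, hence L = 5.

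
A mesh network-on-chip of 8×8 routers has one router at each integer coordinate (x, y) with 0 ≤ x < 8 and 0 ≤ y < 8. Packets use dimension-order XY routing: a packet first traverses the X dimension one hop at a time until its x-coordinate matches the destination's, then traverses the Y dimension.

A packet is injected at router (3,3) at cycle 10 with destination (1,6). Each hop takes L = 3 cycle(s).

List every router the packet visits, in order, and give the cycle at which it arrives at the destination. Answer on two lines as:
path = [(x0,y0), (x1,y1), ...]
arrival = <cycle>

hop 0: (3,3) @ cyc 10
hop 1: (2,3) @ cyc 13  [W]
hop 2: (1,3) @ cyc 16  [W]
hop 3: (1,4) @ cyc 19  [N]
hop 4: (1,5) @ cyc 22  [N]
hop 5: (1,6) @ cyc 25  [N]

path = [(3,3), (2,3), (1,3), (1,4), (1,5), (1,6)]
arrival = 25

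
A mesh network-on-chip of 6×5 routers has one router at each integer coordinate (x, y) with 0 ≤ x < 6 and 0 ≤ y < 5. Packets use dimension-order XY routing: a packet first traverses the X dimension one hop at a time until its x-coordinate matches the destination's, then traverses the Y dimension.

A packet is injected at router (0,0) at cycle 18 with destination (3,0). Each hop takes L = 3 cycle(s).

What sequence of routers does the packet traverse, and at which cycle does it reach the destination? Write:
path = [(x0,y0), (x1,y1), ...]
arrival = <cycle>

path = [(0,0), (1,0), (2,0), (3,0)]
arrival = 27

src (0,0)  cyc=18
E→(1,0)  cyc=21
E→(2,0)  cyc=24
E→(3,0)  cyc=27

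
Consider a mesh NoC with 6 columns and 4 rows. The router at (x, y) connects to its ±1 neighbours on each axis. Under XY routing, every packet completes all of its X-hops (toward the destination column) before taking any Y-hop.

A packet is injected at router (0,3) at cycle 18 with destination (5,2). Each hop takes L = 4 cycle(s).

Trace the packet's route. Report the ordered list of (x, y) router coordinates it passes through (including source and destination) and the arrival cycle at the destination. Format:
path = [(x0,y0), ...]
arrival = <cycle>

src (0,3)  cyc=18
E→(1,3)  cyc=22
E→(2,3)  cyc=26
E→(3,3)  cyc=30
E→(4,3)  cyc=34
E→(5,3)  cyc=38
S→(5,2)  cyc=42

path = [(0,3), (1,3), (2,3), (3,3), (4,3), (5,3), (5,2)]
arrival = 42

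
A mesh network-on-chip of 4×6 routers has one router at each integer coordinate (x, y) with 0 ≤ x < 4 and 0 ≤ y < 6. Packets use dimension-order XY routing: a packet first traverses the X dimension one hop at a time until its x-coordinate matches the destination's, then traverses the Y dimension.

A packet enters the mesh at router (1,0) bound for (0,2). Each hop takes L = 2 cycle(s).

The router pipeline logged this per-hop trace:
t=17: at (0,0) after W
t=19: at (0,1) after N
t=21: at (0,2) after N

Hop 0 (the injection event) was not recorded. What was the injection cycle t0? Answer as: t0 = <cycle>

t0 = 15

Hop 1 reached at cycle 17; hop k is at t0 + k·L.
t0 = cyc[1] − L = 17 − 2 = 15.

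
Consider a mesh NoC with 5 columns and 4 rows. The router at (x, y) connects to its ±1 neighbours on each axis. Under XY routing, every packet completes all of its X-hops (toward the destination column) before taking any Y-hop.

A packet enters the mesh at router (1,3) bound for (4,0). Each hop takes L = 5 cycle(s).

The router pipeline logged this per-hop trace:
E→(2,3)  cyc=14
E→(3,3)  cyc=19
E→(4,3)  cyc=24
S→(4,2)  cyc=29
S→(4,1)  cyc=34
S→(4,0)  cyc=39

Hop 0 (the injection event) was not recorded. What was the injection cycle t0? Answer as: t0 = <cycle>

t0 = 9

Hop 1 reached at cycle 14; hop k is at t0 + k·L.
Therefore t0 = 14 − L = 9.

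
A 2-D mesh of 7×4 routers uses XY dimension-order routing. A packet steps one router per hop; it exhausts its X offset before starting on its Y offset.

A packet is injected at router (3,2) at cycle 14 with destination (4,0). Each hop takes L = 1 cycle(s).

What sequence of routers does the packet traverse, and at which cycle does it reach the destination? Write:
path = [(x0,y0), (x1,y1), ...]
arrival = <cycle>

  0. router=(3,2) cycle=14 (inject)
  1. router=(4,2) cycle=15 dir=E
  2. router=(4,1) cycle=16 dir=S
  3. router=(4,0) cycle=17 dir=S

path = [(3,2), (4,2), (4,1), (4,0)]
arrival = 17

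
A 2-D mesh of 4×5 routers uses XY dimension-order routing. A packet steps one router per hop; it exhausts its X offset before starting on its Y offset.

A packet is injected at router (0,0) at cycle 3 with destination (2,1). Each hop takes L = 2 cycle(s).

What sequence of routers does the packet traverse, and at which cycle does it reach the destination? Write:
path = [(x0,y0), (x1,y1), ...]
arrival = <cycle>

path = [(0,0), (1,0), (2,0), (2,1)]
arrival = 9

#0 — 0,0 | c3
#1 — 1,0 | c5 | E
#2 — 2,0 | c7 | E
#3 — 2,1 | c9 | N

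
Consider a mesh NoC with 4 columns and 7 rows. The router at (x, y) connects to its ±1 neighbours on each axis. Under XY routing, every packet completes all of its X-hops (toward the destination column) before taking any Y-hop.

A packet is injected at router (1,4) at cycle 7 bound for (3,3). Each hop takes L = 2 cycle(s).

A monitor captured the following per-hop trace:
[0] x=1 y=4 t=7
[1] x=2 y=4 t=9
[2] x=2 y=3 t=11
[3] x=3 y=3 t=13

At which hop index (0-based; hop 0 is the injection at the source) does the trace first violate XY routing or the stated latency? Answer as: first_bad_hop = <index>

check 1→ d=(1,0) cyc+2: ok
check 2→ d=(0,-1) cyc+2: BAD: Y-move but x=2≠3

first_bad_hop = 2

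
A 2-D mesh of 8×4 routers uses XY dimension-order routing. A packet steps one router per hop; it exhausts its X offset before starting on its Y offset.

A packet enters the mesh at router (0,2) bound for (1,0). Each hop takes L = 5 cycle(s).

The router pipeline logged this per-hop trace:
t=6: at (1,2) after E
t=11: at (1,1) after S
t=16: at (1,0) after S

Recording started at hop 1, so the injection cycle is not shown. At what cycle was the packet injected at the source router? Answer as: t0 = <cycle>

The first recorded entry is hop 1 at cycle 6.
t0 = cyc[1] − L = 6 − 5 = 1.

t0 = 1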